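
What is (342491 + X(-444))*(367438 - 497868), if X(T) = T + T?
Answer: -44555279290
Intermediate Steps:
X(T) = 2*T
(342491 + X(-444))*(367438 - 497868) = (342491 + 2*(-444))*(367438 - 497868) = (342491 - 888)*(-130430) = 341603*(-130430) = -44555279290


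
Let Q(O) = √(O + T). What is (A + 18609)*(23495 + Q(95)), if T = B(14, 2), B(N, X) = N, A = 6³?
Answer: 442293375 + 18825*√109 ≈ 4.4249e+8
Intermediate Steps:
A = 216
T = 14
Q(O) = √(14 + O) (Q(O) = √(O + 14) = √(14 + O))
(A + 18609)*(23495 + Q(95)) = (216 + 18609)*(23495 + √(14 + 95)) = 18825*(23495 + √109) = 442293375 + 18825*√109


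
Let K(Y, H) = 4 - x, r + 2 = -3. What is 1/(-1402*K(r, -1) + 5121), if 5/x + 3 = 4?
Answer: 1/6523 ≈ 0.00015330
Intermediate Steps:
x = 5 (x = 5/(-3 + 4) = 5/1 = 5*1 = 5)
r = -5 (r = -2 - 3 = -5)
K(Y, H) = -1 (K(Y, H) = 4 - 1*5 = 4 - 5 = -1)
1/(-1402*K(r, -1) + 5121) = 1/(-1402*(-1) + 5121) = 1/(1402 + 5121) = 1/6523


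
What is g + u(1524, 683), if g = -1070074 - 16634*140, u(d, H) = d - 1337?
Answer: -3398647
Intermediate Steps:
u(d, H) = -1337 + d
g = -3398834 (g = -1070074 - 1*2328760 = -1070074 - 2328760 = -3398834)
g + u(1524, 683) = -3398834 + (-1337 + 1524) = -3398834 + 187 = -3398647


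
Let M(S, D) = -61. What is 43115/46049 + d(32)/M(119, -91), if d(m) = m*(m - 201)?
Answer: 251663007/2808989 ≈ 89.592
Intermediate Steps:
d(m) = m*(-201 + m)
43115/46049 + d(32)/M(119, -91) = 43115/46049 + (32*(-201 + 32))/(-61) = 43115*(1/46049) + (32*(-169))*(-1/61) = 43115/46049 - 5408*(-1/61) = 43115/46049 + 5408/61 = 251663007/2808989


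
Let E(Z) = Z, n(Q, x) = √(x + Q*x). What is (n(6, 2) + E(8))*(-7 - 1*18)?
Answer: -200 - 25*√14 ≈ -293.54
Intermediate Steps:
(n(6, 2) + E(8))*(-7 - 1*18) = (√(2*(1 + 6)) + 8)*(-7 - 1*18) = (√(2*7) + 8)*(-7 - 18) = (√14 + 8)*(-25) = (8 + √14)*(-25) = -200 - 25*√14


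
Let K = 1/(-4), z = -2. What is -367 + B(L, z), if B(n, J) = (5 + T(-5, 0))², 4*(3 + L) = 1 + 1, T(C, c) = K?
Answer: -5511/16 ≈ -344.44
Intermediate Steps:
K = -¼ (K = 1*(-¼) = -¼ ≈ -0.25000)
T(C, c) = -¼
L = -5/2 (L = -3 + (1 + 1)/4 = -3 + (¼)*2 = -3 + ½ = -5/2 ≈ -2.5000)
B(n, J) = 361/16 (B(n, J) = (5 - ¼)² = (19/4)² = 361/16)
-367 + B(L, z) = -367 + 361/16 = -5511/16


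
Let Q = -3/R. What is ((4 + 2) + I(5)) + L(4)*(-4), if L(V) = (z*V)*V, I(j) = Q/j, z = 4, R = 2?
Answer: -2503/10 ≈ -250.30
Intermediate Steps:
Q = -3/2 ≈ -1.5000
I(j) = -3/(2*j)
L(V) = 4*V² (L(V) = (4*V)*V = 4*V²)
((4 + 2) + I(5)) + L(4)*(-4) = ((4 + 2) - 3/2/5) + (4*4²)*(-4) = (6 - 3/2*⅕) + (4*16)*(-4) = (6 - 3/10) + 64*(-4) = 57/10 - 256 = -2503/10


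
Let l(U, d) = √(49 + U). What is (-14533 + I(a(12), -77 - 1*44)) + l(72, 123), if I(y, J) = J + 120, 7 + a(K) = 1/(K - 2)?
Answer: -14523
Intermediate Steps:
a(K) = -7 + 1/(-2 + K) (a(K) = -7 + 1/(K - 2) = -7 + 1/(-2 + K))
I(y, J) = 120 + J
(-14533 + I(a(12), -77 - 1*44)) + l(72, 123) = (-14533 + (120 + (-77 - 1*44))) + √(49 + 72) = (-14533 + (120 + (-77 - 44))) + √121 = (-14533 + (120 - 121)) + 11 = (-14533 - 1) + 11 = -14534 + 11 = -14523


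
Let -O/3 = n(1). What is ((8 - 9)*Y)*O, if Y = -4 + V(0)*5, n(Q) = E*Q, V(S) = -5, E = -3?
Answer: 261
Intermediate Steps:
n(Q) = -3*Q
Y = -29 (Y = -4 - 5*5 = -4 - 25 = -29)
O = 9 (O = -(-9) = -3*(-3) = 9)
((8 - 9)*Y)*O = ((8 - 9)*(-29))*9 = -1*(-29)*9 = 29*9 = 261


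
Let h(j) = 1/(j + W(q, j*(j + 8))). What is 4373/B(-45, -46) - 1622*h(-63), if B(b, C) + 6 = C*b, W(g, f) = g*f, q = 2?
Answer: 8893861/4724496 ≈ 1.8825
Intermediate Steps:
W(g, f) = f*g
B(b, C) = -6 + C*b
h(j) = 1/(j + 2*j*(8 + j)) (h(j) = 1/(j + (j*(j + 8))*2) = 1/(j + (j*(8 + j))*2) = 1/(j + 2*j*(8 + j)))
4373/B(-45, -46) - 1622*h(-63) = 4373/(-6 - 46*(-45)) - 1622*1/((-63)*(17 + 2*(-63))) = 4373/(-6 + 2070) - 1622*(-1/(63*(17 - 126))) = 4373/2064 - 1622*(-1/63/(-109)) = 4373*(1/2064) - 1622*(-1/63*(-1/109)) = 4373/2064 - 1622/(1/(1/6867)) = 4373/2064 - 1622/6867 = 8893861/4724496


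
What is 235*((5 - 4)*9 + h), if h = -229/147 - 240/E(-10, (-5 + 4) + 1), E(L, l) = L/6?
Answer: 5231570/147 ≈ 35589.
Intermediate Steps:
E(L, l) = L/6 (E(L, l) = L*(⅙) = L/6)
h = 20939/147 (h = -229/147 - 240/((⅙)*(-10)) = -229*1/147 - 240/(-5/3) = -229/147 - 240*(-⅗) = -229/147 + 144 = 20939/147 ≈ 142.44)
235*((5 - 4)*9 + h) = 235*((5 - 4)*9 + 20939/147) = 235*(1*9 + 20939/147) = 235*(9 + 20939/147) = 235*(22262/147) = 5231570/147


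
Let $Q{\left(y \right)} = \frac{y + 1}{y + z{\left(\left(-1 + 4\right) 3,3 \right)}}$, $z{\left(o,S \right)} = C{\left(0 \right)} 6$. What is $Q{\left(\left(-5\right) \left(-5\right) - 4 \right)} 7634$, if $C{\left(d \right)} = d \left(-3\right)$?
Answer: $\frac{167948}{21} \approx 7997.5$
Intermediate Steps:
$C{\left(d \right)} = - 3 d$
$z{\left(o,S \right)} = 0$ ($z{\left(o,S \right)} = \left(-3\right) 0 \cdot 6 = 0 \cdot 6 = 0$)
$Q{\left(y \right)} = \frac{1 + y}{y}$ ($Q{\left(y \right)} = \frac{y + 1}{y + 0} = \frac{1 + y}{y}$)
$Q{\left(\left(-5\right) \left(-5\right) - 4 \right)} 7634 = \frac{1 - -21}{\left(-5\right) \left(-5\right) - 4} \cdot 7634 = \frac{1 + \left(25 - 4\right)}{25 - 4} \cdot 7634 = \frac{1 + 21}{21} \cdot 7634 = \frac{1}{21} \cdot 22 \cdot 7634 = \frac{22}{21} \cdot 7634 = \frac{167948}{21}$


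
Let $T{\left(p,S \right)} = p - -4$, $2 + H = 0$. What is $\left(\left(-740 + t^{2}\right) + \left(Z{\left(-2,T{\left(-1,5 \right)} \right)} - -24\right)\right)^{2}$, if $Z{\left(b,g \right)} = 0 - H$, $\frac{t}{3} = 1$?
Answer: $497025$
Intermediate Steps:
$t = 3$ ($t = 3 \cdot 1 = 3$)
$H = -2$ ($H = -2 + 0 = -2$)
$T{\left(p,S \right)} = 4 + p$ ($T{\left(p,S \right)} = p + 4 = 4 + p$)
$Z{\left(b,g \right)} = 2$ ($Z{\left(b,g \right)} = 0 - -2 = 0 + 2 = 2$)
$\left(\left(-740 + t^{2}\right) + \left(Z{\left(-2,T{\left(-1,5 \right)} \right)} - -24\right)\right)^{2} = \left(\left(-740 + 3^{2}\right) + \left(2 - -24\right)\right)^{2} = \left(\left(-740 + 9\right) + \left(2 + 24\right)\right)^{2} = \left(-731 + 26\right)^{2} = \left(-705\right)^{2} = 497025$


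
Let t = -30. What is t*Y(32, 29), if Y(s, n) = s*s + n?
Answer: -31590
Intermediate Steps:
Y(s, n) = n + s² (Y(s, n) = s² + n = n + s²)
t*Y(32, 29) = -30*(29 + 32²) = -30*(29 + 1024) = -30*1053 = -31590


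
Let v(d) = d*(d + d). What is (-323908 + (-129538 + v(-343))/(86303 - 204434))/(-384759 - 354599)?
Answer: 19131840854/43670549949 ≈ 0.43809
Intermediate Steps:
v(d) = 2*d² (v(d) = d*(2*d) = 2*d²)
(-323908 + (-129538 + v(-343))/(86303 - 204434))/(-384759 - 354599) = (-323908 + (-129538 + 2*(-343)²)/(86303 - 204434))/(-384759 - 354599) = (-323908 + (-129538 + 2*117649)/(-118131))/(-739358) = (-323908 + (-129538 + 235298)*(-1/118131))*(-1/739358) = (-323908 + 105760*(-1/118131))*(-1/739358) = (-323908 - 105760/118131)*(-1/739358) = -38263681708/118131*(-1/739358) = 19131840854/43670549949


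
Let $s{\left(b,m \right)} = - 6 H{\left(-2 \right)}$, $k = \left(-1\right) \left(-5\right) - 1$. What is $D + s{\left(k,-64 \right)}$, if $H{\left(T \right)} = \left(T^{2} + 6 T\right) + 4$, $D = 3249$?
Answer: $3273$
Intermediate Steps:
$k = 4$ ($k = 5 - 1 = 4$)
$H{\left(T \right)} = 4 + T^{2} + 6 T$
$s{\left(b,m \right)} = 24$ ($s{\left(b,m \right)} = - 6 \left(4 + \left(-2\right)^{2} + 6 \left(-2\right)\right) = - 6 \left(4 + 4 - 12\right) = \left(-6\right) \left(-4\right) = 24$)
$D + s{\left(k,-64 \right)} = 3249 + 24 = 3273$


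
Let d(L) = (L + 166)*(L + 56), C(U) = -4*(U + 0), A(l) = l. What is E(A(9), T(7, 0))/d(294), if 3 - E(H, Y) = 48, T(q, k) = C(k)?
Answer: -9/32200 ≈ -0.00027950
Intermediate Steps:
C(U) = -4*U
T(q, k) = -4*k
d(L) = (56 + L)*(166 + L) (d(L) = (166 + L)*(56 + L) = (56 + L)*(166 + L))
E(H, Y) = -45 (E(H, Y) = 3 - 1*48 = 3 - 48 = -45)
E(A(9), T(7, 0))/d(294) = -45/(9296 + 294² + 222*294) = -45/(9296 + 86436 + 65268) = -45/161000 = -45*1/161000 = -9/32200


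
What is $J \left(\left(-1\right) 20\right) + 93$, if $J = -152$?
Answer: $3133$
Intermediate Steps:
$J \left(\left(-1\right) 20\right) + 93 = - 152 \left(\left(-1\right) 20\right) + 93 = \left(-152\right) \left(-20\right) + 93 = 3040 + 93 = 3133$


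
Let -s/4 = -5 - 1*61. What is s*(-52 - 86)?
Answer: -36432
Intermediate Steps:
s = 264 (s = -4*(-5 - 1*61) = -4*(-5 - 61) = -4*(-66) = 264)
s*(-52 - 86) = 264*(-52 - 86) = 264*(-138) = -36432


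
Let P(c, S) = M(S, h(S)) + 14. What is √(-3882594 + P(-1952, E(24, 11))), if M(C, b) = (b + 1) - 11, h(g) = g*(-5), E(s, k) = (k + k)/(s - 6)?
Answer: I*√34943365/3 ≈ 1970.4*I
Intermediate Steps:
E(s, k) = 2*k/(-6 + s) (E(s, k) = (2*k)/(-6 + s) = 2*k/(-6 + s))
h(g) = -5*g
M(C, b) = -10 + b (M(C, b) = (1 + b) - 11 = -10 + b)
P(c, S) = 4 - 5*S (P(c, S) = (-10 - 5*S) + 14 = 4 - 5*S)
√(-3882594 + P(-1952, E(24, 11))) = √(-3882594 + (4 - 10*11/(-6 + 24))) = √(-3882594 + (4 - 10*11/18)) = √(-3882594 + (4 - 5*11/9)) = √(-3882594 + (4 - 55/9)) = √(-3882594 - 19/9) = √(-34943365/9) = I*√34943365/3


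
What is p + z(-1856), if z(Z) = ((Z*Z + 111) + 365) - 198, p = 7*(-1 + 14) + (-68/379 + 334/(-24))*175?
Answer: 15657118465/4548 ≈ 3.4426e+6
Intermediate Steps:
p = -10805207/4548 (p = 7*13 + (-68*1/379 + 334*(-1/24))*175 = 91 + (-68/379 - 167/12)*175 = 91 - 64109/4548*175 = 91 - 11219075/4548 = -10805207/4548 ≈ -2375.8)
z(Z) = 278 + Z² (z(Z) = ((Z² + 111) + 365) - 198 = ((111 + Z²) + 365) - 198 = (476 + Z²) - 198 = 278 + Z²)
p + z(-1856) = -10805207/4548 + (278 + (-1856)²) = -10805207/4548 + (278 + 3444736) = -10805207/4548 + 3445014 = 15657118465/4548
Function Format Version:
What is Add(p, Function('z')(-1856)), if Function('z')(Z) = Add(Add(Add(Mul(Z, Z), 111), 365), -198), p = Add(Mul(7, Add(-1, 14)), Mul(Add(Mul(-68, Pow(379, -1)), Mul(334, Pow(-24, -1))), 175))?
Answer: Rational(15657118465, 4548) ≈ 3.4426e+6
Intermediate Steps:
p = Rational(-10805207, 4548) (p = Add(Mul(7, 13), Mul(Add(Mul(-68, Rational(1, 379)), Mul(334, Rational(-1, 24))), 175)) = Add(91, Mul(Add(Rational(-68, 379), Rational(-167, 12)), 175)) = Add(91, Mul(Rational(-64109, 4548), 175)) = Add(91, Rational(-11219075, 4548)) = Rational(-10805207, 4548) ≈ -2375.8)
Function('z')(Z) = Add(278, Pow(Z, 2)) (Function('z')(Z) = Add(Add(Add(Pow(Z, 2), 111), 365), -198) = Add(Add(Add(111, Pow(Z, 2)), 365), -198) = Add(Add(476, Pow(Z, 2)), -198) = Add(278, Pow(Z, 2)))
Add(p, Function('z')(-1856)) = Add(Rational(-10805207, 4548), Add(278, Pow(-1856, 2))) = Add(Rational(-10805207, 4548), Add(278, 3444736)) = Add(Rational(-10805207, 4548), 3445014) = Rational(15657118465, 4548)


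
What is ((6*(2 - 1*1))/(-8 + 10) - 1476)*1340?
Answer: -1973820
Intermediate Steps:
((6*(2 - 1*1))/(-8 + 10) - 1476)*1340 = ((6*(2 - 1))/2 - 1476)*1340 = ((6*1)*(1/2) - 1476)*1340 = (6*(1/2) - 1476)*1340 = (3 - 1476)*1340 = -1473*1340 = -1973820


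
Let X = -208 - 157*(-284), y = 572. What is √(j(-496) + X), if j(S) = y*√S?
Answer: 2*√(11095 + 572*I*√31) ≈ 212.78 + 29.935*I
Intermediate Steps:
X = 44380 (X = -208 + 44588 = 44380)
j(S) = 572*√S
√(j(-496) + X) = √(572*√(-496) + 44380) = √(572*(4*I*√31) + 44380) = √(2288*I*√31 + 44380) = √(44380 + 2288*I*√31)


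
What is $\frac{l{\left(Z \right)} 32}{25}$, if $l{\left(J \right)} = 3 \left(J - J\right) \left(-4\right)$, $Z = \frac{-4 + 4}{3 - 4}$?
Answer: $0$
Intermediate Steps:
$Z = 0$ ($Z = \frac{0}{-1} = 0 \left(-1\right) = 0$)
$l{\left(J \right)} = 0$ ($l{\left(J \right)} = 3 \cdot 0 \left(-4\right) = 0 \left(-4\right) = 0$)
$\frac{l{\left(Z \right)} 32}{25} = \frac{0 \cdot 32}{25} = 0 \cdot \frac{1}{25} = 0$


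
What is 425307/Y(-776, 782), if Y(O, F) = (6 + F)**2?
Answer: 425307/620944 ≈ 0.68494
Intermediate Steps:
425307/Y(-776, 782) = 425307/((6 + 782)**2) = 425307/(788**2) = 425307/620944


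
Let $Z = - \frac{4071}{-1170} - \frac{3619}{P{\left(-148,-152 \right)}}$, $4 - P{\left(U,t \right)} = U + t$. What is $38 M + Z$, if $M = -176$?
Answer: $- \frac{396964081}{59280} \approx -6696.4$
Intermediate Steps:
$P{\left(U,t \right)} = 4 - U - t$ ($P{\left(U,t \right)} = 4 - \left(U + t\right) = 4 - U - t$)
$Z = - \frac{499441}{59280}$ ($Z = - \frac{4071}{-1170} - \frac{3619}{4 - -148 - -152} = \left(-4071\right) \left(- \frac{1}{1170}\right) - \frac{3619}{4 + 148 + 152} = \frac{1357}{390} - \frac{3619}{304} = - \frac{499441}{59280} \approx -8.4251$)
$38 M + Z = 38 \left(-176\right) - \frac{499441}{59280} = -6688 - \frac{499441}{59280} = - \frac{396964081}{59280}$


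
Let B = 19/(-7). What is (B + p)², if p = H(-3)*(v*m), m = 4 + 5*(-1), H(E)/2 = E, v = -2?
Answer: 10609/49 ≈ 216.51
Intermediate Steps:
H(E) = 2*E
m = -1 (m = 4 - 5 = -1)
B = -19/7 (B = 19*(-⅐) = -19/7 ≈ -2.7143)
p = -12 (p = (2*(-3))*(-2*(-1)) = -6*2 = -12)
(B + p)² = (-19/7 - 12)² = (-103/7)² = 10609/49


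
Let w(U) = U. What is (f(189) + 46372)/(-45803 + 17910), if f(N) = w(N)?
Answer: -46561/27893 ≈ -1.6693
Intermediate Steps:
f(N) = N
(f(189) + 46372)/(-45803 + 17910) = (189 + 46372)/(-45803 + 17910) = 46561/(-27893) = 46561*(-1/27893) = -46561/27893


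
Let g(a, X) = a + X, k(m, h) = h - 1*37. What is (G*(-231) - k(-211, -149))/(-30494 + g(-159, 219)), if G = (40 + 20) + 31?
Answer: 20835/30434 ≈ 0.68460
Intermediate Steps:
G = 91 (G = 60 + 31 = 91)
k(m, h) = -37 + h (k(m, h) = h - 37 = -37 + h)
g(a, X) = X + a
(G*(-231) - k(-211, -149))/(-30494 + g(-159, 219)) = (91*(-231) - (-37 - 149))/(-30494 + (219 - 159)) = (-21021 - 1*(-186))/(-30494 + 60) = (-21021 + 186)/(-30434) = -20835*(-1/30434) = 20835/30434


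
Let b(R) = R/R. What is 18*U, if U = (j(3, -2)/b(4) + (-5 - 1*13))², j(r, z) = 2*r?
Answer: 2592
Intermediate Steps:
b(R) = 1
U = 144 (U = ((2*3)/1 + (-5 - 1*13))² = (6*1 + (-5 - 13))² = (6 - 18)² = (-12)² = 144)
18*U = 18*144 = 2592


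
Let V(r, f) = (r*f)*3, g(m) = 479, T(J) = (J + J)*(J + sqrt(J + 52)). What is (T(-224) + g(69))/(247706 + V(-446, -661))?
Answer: 100831/1132124 - 32*I*sqrt(43)/40433 ≈ 0.089064 - 0.0051898*I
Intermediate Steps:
T(J) = 2*J*(J + sqrt(52 + J)) (T(J) = (2*J)*(J + sqrt(52 + J)) = 2*J*(J + sqrt(52 + J)))
V(r, f) = 3*f*r (V(r, f) = (f*r)*3 = 3*f*r)
(T(-224) + g(69))/(247706 + V(-446, -661)) = (2*(-224)*(-224 + sqrt(52 - 224)) + 479)/(247706 + 3*(-661)*(-446)) = (2*(-224)*(-224 + sqrt(-172)) + 479)/(247706 + 884418) = (2*(-224)*(-224 + 2*I*sqrt(43)) + 479)/1132124 = ((100352 - 896*I*sqrt(43)) + 479)*(1/1132124) = (100831 - 896*I*sqrt(43))*(1/1132124) = 100831/1132124 - 32*I*sqrt(43)/40433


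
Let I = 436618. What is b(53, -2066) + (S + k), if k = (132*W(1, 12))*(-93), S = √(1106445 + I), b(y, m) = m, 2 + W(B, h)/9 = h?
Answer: -1106906 + √1543063 ≈ -1.1057e+6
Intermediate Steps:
W(B, h) = -18 + 9*h
S = √1543063 (S = √(1106445 + 436618) = √1543063 ≈ 1242.2)
k = -1104840 (k = (132*(-18 + 9*12))*(-93) = (132*(-18 + 108))*(-93) = (132*90)*(-93) = 11880*(-93) = -1104840)
b(53, -2066) + (S + k) = -2066 + (√1543063 - 1104840) = -2066 + (-1104840 + √1543063) = -1106906 + √1543063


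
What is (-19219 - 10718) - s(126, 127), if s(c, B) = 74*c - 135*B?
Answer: -22116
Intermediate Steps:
s(c, B) = -135*B + 74*c
(-19219 - 10718) - s(126, 127) = (-19219 - 10718) - (-135*127 + 74*126) = -29937 - (-17145 + 9324) = -29937 - 1*(-7821) = -29937 + 7821 = -22116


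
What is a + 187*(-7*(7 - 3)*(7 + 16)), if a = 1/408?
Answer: -49134623/408 ≈ -1.2043e+5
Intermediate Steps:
a = 1/408 ≈ 0.0024510
a + 187*(-7*(7 - 3)*(7 + 16)) = 1/408 + 187*(-7*(7 - 3)*(7 + 16)) = 1/408 + 187*(-28*23) = 1/408 + 187*(-7*92) = 1/408 + 187*(-644) = 1/408 - 120428 = -49134623/408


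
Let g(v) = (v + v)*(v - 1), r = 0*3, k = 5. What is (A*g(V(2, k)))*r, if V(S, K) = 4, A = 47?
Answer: 0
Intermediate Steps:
r = 0
g(v) = 2*v*(-1 + v) (g(v) = (2*v)*(-1 + v) = 2*v*(-1 + v))
(A*g(V(2, k)))*r = (47*(2*4*(-1 + 4)))*0 = (47*(2*4*3))*0 = (47*24)*0 = 1128*0 = 0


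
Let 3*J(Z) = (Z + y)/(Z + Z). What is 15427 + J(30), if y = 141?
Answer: 308559/20 ≈ 15428.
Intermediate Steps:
J(Z) = (141 + Z)/(6*Z) (J(Z) = ((Z + 141)/(Z + Z))/3 = ((141 + Z)/((2*Z)))/3 = ((141 + Z)*(1/(2*Z)))/3 = ((141 + Z)/(2*Z))/3 = (141 + Z)/(6*Z))
15427 + J(30) = 15427 + (⅙)*(141 + 30)/30 = 15427 + (⅙)*(1/30)*171 = 15427 + 19/20 = 308559/20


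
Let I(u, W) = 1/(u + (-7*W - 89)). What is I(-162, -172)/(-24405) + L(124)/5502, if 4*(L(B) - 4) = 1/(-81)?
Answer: 1434156287/1974322132920 ≈ 0.00072640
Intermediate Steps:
I(u, W) = 1/(-89 + u - 7*W) (I(u, W) = 1/(u + (-89 - 7*W)) = 1/(-89 + u - 7*W))
L(B) = 1295/324 (L(B) = 4 + (¼)/(-81) = 4 + (¼)*(-1/81) = 4 - 1/324 = 1295/324)
I(-162, -172)/(-24405) + L(124)/5502 = 1/(-89 - 162 - 7*(-172)*(-24405)) + (1295/324)/5502 = -1/24405/(-89 - 162 + 1204) + (1295/324)*(1/5502) = -1/24405/953 + 185/254664 = (1/953)*(-1/24405) + 185/254664 = -1/23257965 + 185/254664 = 1434156287/1974322132920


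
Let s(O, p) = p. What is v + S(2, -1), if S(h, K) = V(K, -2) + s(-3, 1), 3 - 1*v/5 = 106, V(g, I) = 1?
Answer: -513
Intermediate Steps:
v = -515 (v = 15 - 5*106 = 15 - 530 = -515)
S(h, K) = 2 (S(h, K) = 1 + 1 = 2)
v + S(2, -1) = -515 + 2 = -513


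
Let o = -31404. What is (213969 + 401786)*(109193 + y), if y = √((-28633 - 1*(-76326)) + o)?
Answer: 67236135715 + 615755*√16289 ≈ 6.7315e+10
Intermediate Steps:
y = √16289 (y = √((-28633 - 1*(-76326)) - 31404) = √((-28633 + 76326) - 31404) = √(47693 - 31404) = √16289 ≈ 127.63)
(213969 + 401786)*(109193 + y) = (213969 + 401786)*(109193 + √16289) = 615755*(109193 + √16289) = 67236135715 + 615755*√16289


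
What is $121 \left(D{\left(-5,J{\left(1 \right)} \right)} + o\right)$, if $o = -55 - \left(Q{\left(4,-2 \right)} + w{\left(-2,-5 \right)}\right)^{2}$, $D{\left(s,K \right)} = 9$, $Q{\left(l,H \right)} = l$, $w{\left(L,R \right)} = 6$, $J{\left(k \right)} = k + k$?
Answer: $-17666$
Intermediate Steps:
$J{\left(k \right)} = 2 k$
$o = -155$ ($o = -55 - \left(4 + 6\right)^{2} = -55 - 10^{2} = -55 - 100 = -155$)
$121 \left(D{\left(-5,J{\left(1 \right)} \right)} + o\right) = 121 \left(9 - 155\right) = 121 \left(-146\right) = -17666$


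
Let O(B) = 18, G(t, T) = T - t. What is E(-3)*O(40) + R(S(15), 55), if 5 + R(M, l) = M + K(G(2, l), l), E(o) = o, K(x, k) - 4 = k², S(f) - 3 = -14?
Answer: 2959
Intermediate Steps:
S(f) = -11 (S(f) = 3 - 14 = -11)
K(x, k) = 4 + k²
R(M, l) = -1 + M + l² (R(M, l) = -5 + (M + (4 + l²)) = -5 + (4 + M + l²) = -1 + M + l²)
E(-3)*O(40) + R(S(15), 55) = -3*18 + (-1 - 11 + 55²) = -54 + (-1 - 11 + 3025) = -54 + 3013 = 2959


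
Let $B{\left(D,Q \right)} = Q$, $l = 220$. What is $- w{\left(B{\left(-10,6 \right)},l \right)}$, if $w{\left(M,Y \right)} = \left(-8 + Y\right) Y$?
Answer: $-46640$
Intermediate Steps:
$w{\left(M,Y \right)} = Y \left(-8 + Y\right)$
$- w{\left(B{\left(-10,6 \right)},l \right)} = - 220 \left(-8 + 220\right) = - 220 \cdot 212 = \left(-1\right) 46640 = -46640$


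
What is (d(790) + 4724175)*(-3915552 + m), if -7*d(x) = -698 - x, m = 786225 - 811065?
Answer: -130311572939496/7 ≈ -1.8616e+13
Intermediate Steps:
m = -24840
d(x) = 698/7 + x/7 (d(x) = -(-698 - x)/7 = 698/7 + x/7)
(d(790) + 4724175)*(-3915552 + m) = ((698/7 + (⅐)*790) + 4724175)*(-3915552 - 24840) = ((698/7 + 790/7) + 4724175)*(-3940392) = (1488/7 + 4724175)*(-3940392) = (33070713/7)*(-3940392) = -130311572939496/7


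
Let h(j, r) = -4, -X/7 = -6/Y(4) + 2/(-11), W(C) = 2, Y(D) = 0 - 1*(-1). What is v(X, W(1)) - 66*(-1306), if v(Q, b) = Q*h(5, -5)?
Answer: 946252/11 ≈ 86023.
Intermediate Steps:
Y(D) = 1 (Y(D) = 0 + 1 = 1)
X = 476/11 (X = -7*(-6/1 + 2/(-11)) = -7*(-6*1 + 2*(-1/11)) = -7*(-6 - 2/11) = -7*(-68/11) = 476/11 ≈ 43.273)
v(Q, b) = -4*Q (v(Q, b) = Q*(-4) = -4*Q)
v(X, W(1)) - 66*(-1306) = -4*476/11 - 66*(-1306) = -1904/11 + 86196 = 946252/11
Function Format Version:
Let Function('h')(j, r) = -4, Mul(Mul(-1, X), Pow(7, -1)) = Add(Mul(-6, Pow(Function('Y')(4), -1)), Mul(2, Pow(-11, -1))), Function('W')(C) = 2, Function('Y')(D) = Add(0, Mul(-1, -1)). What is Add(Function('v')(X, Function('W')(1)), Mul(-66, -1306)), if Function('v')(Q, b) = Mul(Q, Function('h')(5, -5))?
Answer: Rational(946252, 11) ≈ 86023.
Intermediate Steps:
Function('Y')(D) = 1 (Function('Y')(D) = Add(0, 1) = 1)
X = Rational(476, 11) (X = Mul(-7, Add(Mul(-6, Pow(1, -1)), Mul(2, Pow(-11, -1)))) = Mul(-7, Add(Mul(-6, 1), Mul(2, Rational(-1, 11)))) = Mul(-7, Add(-6, Rational(-2, 11))) = Mul(-7, Rational(-68, 11)) = Rational(476, 11) ≈ 43.273)
Function('v')(Q, b) = Mul(-4, Q) (Function('v')(Q, b) = Mul(Q, -4) = Mul(-4, Q))
Add(Function('v')(X, Function('W')(1)), Mul(-66, -1306)) = Add(Mul(-4, Rational(476, 11)), Mul(-66, -1306)) = Add(Rational(-1904, 11), 86196) = Rational(946252, 11)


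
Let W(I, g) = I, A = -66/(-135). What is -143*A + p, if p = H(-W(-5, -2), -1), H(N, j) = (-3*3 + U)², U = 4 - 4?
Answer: 499/45 ≈ 11.089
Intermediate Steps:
A = 22/45 (A = -66*(-1/135) = 22/45 ≈ 0.48889)
U = 0
H(N, j) = 81 (H(N, j) = (-3*3 + 0)² = (-9 + 0)² = (-9)² = 81)
p = 81
-143*A + p = -143*22/45 + 81 = -3146/45 + 81 = 499/45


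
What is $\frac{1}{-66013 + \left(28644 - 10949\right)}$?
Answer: $- \frac{1}{48318} \approx -2.0696 \cdot 10^{-5}$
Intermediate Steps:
$\frac{1}{-66013 + \left(28644 - 10949\right)} = \frac{1}{-66013 + 17695} = \frac{1}{-48318} = - \frac{1}{48318}$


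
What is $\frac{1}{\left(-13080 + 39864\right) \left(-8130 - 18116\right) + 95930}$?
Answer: $- \frac{1}{702876934} \approx -1.4227 \cdot 10^{-9}$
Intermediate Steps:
$\frac{1}{\left(-13080 + 39864\right) \left(-8130 - 18116\right) + 95930} = \frac{1}{26784 \left(-26246\right) + 95930} = \frac{1}{-702972864 + 95930} = \frac{1}{-702876934} = - \frac{1}{702876934}$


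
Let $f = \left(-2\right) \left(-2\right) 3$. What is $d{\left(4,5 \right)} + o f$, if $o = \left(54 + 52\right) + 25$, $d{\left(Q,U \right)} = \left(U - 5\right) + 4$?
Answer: $1576$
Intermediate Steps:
$f = 12$ ($f = 4 \cdot 3 = 12$)
$d{\left(Q,U \right)} = -1 + U$ ($d{\left(Q,U \right)} = \left(-5 + U\right) + 4 = -1 + U$)
$o = 131$ ($o = 106 + 25 = 131$)
$d{\left(4,5 \right)} + o f = \left(-1 + 5\right) + 131 \cdot 12 = 4 + 1572 = 1576$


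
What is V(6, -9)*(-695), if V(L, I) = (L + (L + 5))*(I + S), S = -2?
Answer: 129965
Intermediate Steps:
V(L, I) = (-2 + I)*(5 + 2*L) (V(L, I) = (L + (L + 5))*(I - 2) = (L + (5 + L))*(-2 + I) = (5 + 2*L)*(-2 + I) = (-2 + I)*(5 + 2*L))
V(6, -9)*(-695) = (-10 - 4*6 + 5*(-9) + 2*(-9)*6)*(-695) = (-10 - 24 - 45 - 108)*(-695) = -187*(-695) = 129965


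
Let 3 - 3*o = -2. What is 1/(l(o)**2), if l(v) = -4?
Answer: 1/16 ≈ 0.062500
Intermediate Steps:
o = 5/3 (o = 1 - 1/3*(-2) = 1 + 2/3 = 5/3 ≈ 1.6667)
1/(l(o)**2) = 1/((-4)**2) = 1/16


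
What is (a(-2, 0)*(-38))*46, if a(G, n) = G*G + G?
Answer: -3496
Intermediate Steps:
a(G, n) = G + G² (a(G, n) = G² + G = G + G²)
(a(-2, 0)*(-38))*46 = (-2*(1 - 2)*(-38))*46 = (-2*(-1)*(-38))*46 = (2*(-38))*46 = -76*46 = -3496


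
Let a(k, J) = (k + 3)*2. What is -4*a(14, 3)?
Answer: -136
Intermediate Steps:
a(k, J) = 6 + 2*k (a(k, J) = (3 + k)*2 = 6 + 2*k)
-4*a(14, 3) = -4*(6 + 2*14) = -4*(6 + 28) = -4*34 = -136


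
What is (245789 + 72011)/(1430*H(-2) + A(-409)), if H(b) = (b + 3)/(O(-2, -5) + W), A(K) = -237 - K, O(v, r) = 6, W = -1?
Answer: 158900/229 ≈ 693.89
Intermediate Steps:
H(b) = 3/5 + b/5 (H(b) = (b + 3)/(6 - 1) = (3 + b)/5 = (3 + b)*(1/5) = 3/5 + b/5)
(245789 + 72011)/(1430*H(-2) + A(-409)) = (245789 + 72011)/(1430*(3/5 + (1/5)*(-2)) + (-237 - 1*(-409))) = 317800/(1430*(3/5 - 2/5) + (-237 + 409)) = 317800/(1430*(1/5) + 172) = 317800/(286 + 172) = 317800/458 = 317800*(1/458) = 158900/229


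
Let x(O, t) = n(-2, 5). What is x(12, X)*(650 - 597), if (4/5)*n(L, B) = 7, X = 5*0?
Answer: 1855/4 ≈ 463.75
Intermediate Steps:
X = 0
n(L, B) = 35/4 (n(L, B) = (5/4)*7 = 35/4)
x(O, t) = 35/4
x(12, X)*(650 - 597) = 35*(650 - 597)/4 = (35/4)*53 = 1855/4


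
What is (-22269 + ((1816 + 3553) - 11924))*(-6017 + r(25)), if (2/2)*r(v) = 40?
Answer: 172281048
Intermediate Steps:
r(v) = 40
(-22269 + ((1816 + 3553) - 11924))*(-6017 + r(25)) = (-22269 + ((1816 + 3553) - 11924))*(-6017 + 40) = (-22269 + (5369 - 11924))*(-5977) = (-22269 - 6555)*(-5977) = -28824*(-5977) = 172281048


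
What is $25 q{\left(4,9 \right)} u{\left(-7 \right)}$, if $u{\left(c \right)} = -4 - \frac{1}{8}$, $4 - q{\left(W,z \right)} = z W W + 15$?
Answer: $\frac{127875}{8} \approx 15984.0$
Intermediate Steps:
$q{\left(W,z \right)} = -11 - z W^{2}$ ($q{\left(W,z \right)} = 4 - \left(z W W + 15\right) = 4 - \left(W z W + 15\right) = 4 - \left(z W^{2} + 15\right) = 4 - \left(15 + z W^{2}\right) = -11 - z W^{2}$)
$u{\left(c \right)} = - \frac{33}{8}$ ($u{\left(c \right)} = -4 - \frac{1}{8} = - \frac{33}{8}$)
$25 q{\left(4,9 \right)} u{\left(-7 \right)} = 25 \left(-11 - 9 \cdot 4^{2}\right) \left(- \frac{33}{8}\right) = 25 \left(-11 - 9 \cdot 16\right) \left(- \frac{33}{8}\right) = 25 \left(-11 - 144\right) \left(- \frac{33}{8}\right) = 25 \left(-155\right) \left(- \frac{33}{8}\right) = \left(-3875\right) \left(- \frac{33}{8}\right) = \frac{127875}{8}$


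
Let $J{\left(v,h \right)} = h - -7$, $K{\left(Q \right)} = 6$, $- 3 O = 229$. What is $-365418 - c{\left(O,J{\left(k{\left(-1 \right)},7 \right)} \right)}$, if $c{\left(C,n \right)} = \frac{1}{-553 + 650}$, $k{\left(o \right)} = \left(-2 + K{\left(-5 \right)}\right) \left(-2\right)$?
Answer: $- \frac{35445547}{97} \approx -3.6542 \cdot 10^{5}$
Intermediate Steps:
$O = - \frac{229}{3}$ ($O = \left(- \frac{1}{3}\right) 229 = - \frac{229}{3} \approx -76.333$)
$k{\left(o \right)} = -8$ ($k{\left(o \right)} = \left(-2 + 6\right) \left(-2\right) = 4 \left(-2\right) = -8$)
$J{\left(v,h \right)} = 7 + h$ ($J{\left(v,h \right)} = h + 7 = 7 + h$)
$c{\left(C,n \right)} = \frac{1}{97}$
$-365418 - c{\left(O,J{\left(k{\left(-1 \right)},7 \right)} \right)} = -365418 - \frac{1}{97} = - \frac{35445547}{97}$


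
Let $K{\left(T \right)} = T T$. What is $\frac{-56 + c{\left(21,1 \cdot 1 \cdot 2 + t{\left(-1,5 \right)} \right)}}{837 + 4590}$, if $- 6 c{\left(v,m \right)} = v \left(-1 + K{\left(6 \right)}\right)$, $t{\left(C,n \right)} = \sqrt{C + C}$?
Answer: $- \frac{119}{3618} \approx -0.032891$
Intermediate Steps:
$K{\left(T \right)} = T^{2}$
$t{\left(C,n \right)} = \sqrt{2} \sqrt{C}$ ($t{\left(C,n \right)} = \sqrt{2 C} = \sqrt{2} \sqrt{C}$)
$c{\left(v,m \right)} = - \frac{35 v}{6}$ ($c{\left(v,m \right)} = - \frac{v \left(-1 + 6^{2}\right)}{6} = - \frac{v \left(-1 + 36\right)}{6} = - \frac{v 35}{6} = - \frac{35 v}{6}$)
$\frac{-56 + c{\left(21,1 \cdot 1 \cdot 2 + t{\left(-1,5 \right)} \right)}}{837 + 4590} = \frac{-56 - \frac{245}{2}}{837 + 4590} = \frac{-56 - \frac{245}{2}}{5427} = \left(- \frac{357}{2}\right) \frac{1}{5427} = - \frac{119}{3618}$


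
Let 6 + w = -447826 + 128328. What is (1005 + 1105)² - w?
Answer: 4771604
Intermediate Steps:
w = -319504 (w = -6 + (-447826 + 128328) = -6 - 319498 = -319504)
(1005 + 1105)² - w = (1005 + 1105)² - 1*(-319504) = 2110² + 319504 = 4452100 + 319504 = 4771604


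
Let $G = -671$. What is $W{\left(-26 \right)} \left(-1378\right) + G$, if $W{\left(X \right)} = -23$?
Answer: $31023$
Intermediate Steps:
$W{\left(-26 \right)} \left(-1378\right) + G = \left(-23\right) \left(-1378\right) - 671 = 31694 - 671 = 31023$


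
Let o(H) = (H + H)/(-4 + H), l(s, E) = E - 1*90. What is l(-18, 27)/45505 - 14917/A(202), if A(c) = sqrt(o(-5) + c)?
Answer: -63/45505 - 44751*sqrt(457)/914 ≈ -1046.7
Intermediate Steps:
l(s, E) = -90 + E (l(s, E) = E - 90 = -90 + E)
o(H) = 2*H/(-4 + H) (o(H) = (2*H)/(-4 + H) = 2*H/(-4 + H))
A(c) = sqrt(10/9 + c) (A(c) = sqrt(2*(-5)/(-4 - 5) + c) = sqrt(2*(-5)/(-9) + c) = sqrt(2*(-5)*(-1/9) + c) = sqrt(10/9 + c))
l(-18, 27)/45505 - 14917/A(202) = (-90 + 27)/45505 - 14917*3/sqrt(10 + 9*202) = -63*1/45505 - 14917*3/sqrt(10 + 1818) = -63/45505 - 14917*3*sqrt(457)/914 = -63/45505 - 44751*sqrt(457)/914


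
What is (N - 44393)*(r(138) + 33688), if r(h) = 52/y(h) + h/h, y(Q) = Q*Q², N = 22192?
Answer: -491403137292415/657018 ≈ -7.4793e+8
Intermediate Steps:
y(Q) = Q³
r(h) = 1 + 52/h³ (r(h) = 52/(h³) + h/h = 52/h³ + 1 = 1 + 52/h³)
(N - 44393)*(r(138) + 33688) = (22192 - 44393)*((1 + 52/138³) + 33688) = -22201*((1 + 52*(1/2628072)) + 33688) = -22201*((1 + 13/657018) + 33688) = -22201*(657031/657018 + 33688) = -22201*22134279415/657018 = -491403137292415/657018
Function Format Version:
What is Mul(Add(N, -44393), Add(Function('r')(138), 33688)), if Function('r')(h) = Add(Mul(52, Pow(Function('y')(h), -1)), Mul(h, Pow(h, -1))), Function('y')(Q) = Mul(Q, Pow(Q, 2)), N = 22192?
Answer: Rational(-491403137292415, 657018) ≈ -7.4793e+8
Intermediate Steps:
Function('y')(Q) = Pow(Q, 3)
Function('r')(h) = Add(1, Mul(52, Pow(h, -3))) (Function('r')(h) = Add(Mul(52, Pow(Pow(h, 3), -1)), Mul(h, Pow(h, -1))) = Add(Mul(52, Pow(h, -3)), 1) = Add(1, Mul(52, Pow(h, -3))))
Mul(Add(N, -44393), Add(Function('r')(138), 33688)) = Mul(Add(22192, -44393), Add(Add(1, Mul(52, Pow(138, -3))), 33688)) = Mul(-22201, Add(Add(1, Mul(52, Rational(1, 2628072))), 33688)) = Mul(-22201, Add(Add(1, Rational(13, 657018)), 33688)) = Mul(-22201, Add(Rational(657031, 657018), 33688)) = Mul(-22201, Rational(22134279415, 657018)) = Rational(-491403137292415, 657018)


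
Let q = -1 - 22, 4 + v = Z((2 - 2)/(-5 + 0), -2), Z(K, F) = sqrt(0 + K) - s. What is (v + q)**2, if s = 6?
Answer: 1089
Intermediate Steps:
Z(K, F) = -6 + sqrt(K) (Z(K, F) = sqrt(0 + K) - 1*6 = sqrt(K) - 6 = -6 + sqrt(K))
v = -10 (v = -4 + (-6 + sqrt((2 - 2)/(-5 + 0))) = -4 + (-6 + sqrt(0/(-5))) = -4 + (-6 + sqrt(0*(-1/5))) = -4 + (-6 + sqrt(0)) = -4 + (-6 + 0) = -4 - 6 = -10)
q = -23
(v + q)**2 = (-10 - 23)**2 = (-33)**2 = 1089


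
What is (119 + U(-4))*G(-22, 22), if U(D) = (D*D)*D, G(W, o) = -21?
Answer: -1155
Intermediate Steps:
U(D) = D³ (U(D) = D²*D = D³)
(119 + U(-4))*G(-22, 22) = (119 + (-4)³)*(-21) = (119 - 64)*(-21) = 55*(-21) = -1155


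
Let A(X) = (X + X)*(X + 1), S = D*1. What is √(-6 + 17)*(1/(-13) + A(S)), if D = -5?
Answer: 519*√11/13 ≈ 132.41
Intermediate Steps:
S = -5 (S = -5*1 = -5)
A(X) = 2*X*(1 + X) (A(X) = (2*X)*(1 + X) = 2*X*(1 + X))
√(-6 + 17)*(1/(-13) + A(S)) = √(-6 + 17)*(1/(-13) + 2*(-5)*(1 - 5)) = √11*(-1/13 + 2*(-5)*(-4)) = √11*(-1/13 + 40) = √11*(519/13) = 519*√11/13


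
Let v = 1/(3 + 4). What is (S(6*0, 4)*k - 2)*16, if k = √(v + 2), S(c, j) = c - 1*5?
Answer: -32 - 80*√105/7 ≈ -149.11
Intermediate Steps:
v = ⅐ (v = 1/7 = ⅐ ≈ 0.14286)
S(c, j) = -5 + c (S(c, j) = c - 5 = -5 + c)
k = √105/7 (k = √(⅐ + 2) = √(15/7) = √105/7 ≈ 1.4639)
(S(6*0, 4)*k - 2)*16 = ((-5 + 6*0)*(√105/7) - 2)*16 = ((-5 + 0)*(√105/7) - 2)*16 = (-5*√105/7 - 2)*16 = (-2 - 5*√105/7)*16 = -32 - 80*√105/7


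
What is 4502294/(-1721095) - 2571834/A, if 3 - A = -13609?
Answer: -2243827932079/11713772570 ≈ -191.55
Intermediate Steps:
A = 13612 (A = 3 - 1*(-13609) = 3 + 13609 = 13612)
4502294/(-1721095) - 2571834/A = 4502294/(-1721095) - 2571834/13612 = 4502294*(-1/1721095) - 2571834*1/13612 = -4502294/1721095 - 1285917/6806 = -2243827932079/11713772570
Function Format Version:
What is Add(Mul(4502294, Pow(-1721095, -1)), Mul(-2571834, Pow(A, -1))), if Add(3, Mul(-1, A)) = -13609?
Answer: Rational(-2243827932079, 11713772570) ≈ -191.55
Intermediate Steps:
A = 13612 (A = Add(3, Mul(-1, -13609)) = Add(3, 13609) = 13612)
Add(Mul(4502294, Pow(-1721095, -1)), Mul(-2571834, Pow(A, -1))) = Add(Mul(4502294, Pow(-1721095, -1)), Mul(-2571834, Pow(13612, -1))) = Add(Mul(4502294, Rational(-1, 1721095)), Mul(-2571834, Rational(1, 13612))) = Add(Rational(-4502294, 1721095), Rational(-1285917, 6806)) = Rational(-2243827932079, 11713772570)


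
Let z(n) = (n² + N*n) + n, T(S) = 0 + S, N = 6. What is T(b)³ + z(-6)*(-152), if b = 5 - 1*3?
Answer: 920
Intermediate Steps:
b = 2 (b = 5 - 3 = 2)
T(S) = S
z(n) = n² + 7*n (z(n) = (n² + 6*n) + n = n² + 7*n)
T(b)³ + z(-6)*(-152) = 2³ - 6*(7 - 6)*(-152) = 8 - 6*1*(-152) = 8 - 6*(-152) = 8 + 912 = 920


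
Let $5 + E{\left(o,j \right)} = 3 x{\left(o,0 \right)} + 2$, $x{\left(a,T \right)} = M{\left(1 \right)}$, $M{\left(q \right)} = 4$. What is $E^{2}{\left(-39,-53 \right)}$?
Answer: $81$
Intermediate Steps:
$x{\left(a,T \right)} = 4$
$E{\left(o,j \right)} = 9$ ($E{\left(o,j \right)} = -5 + \left(3 \cdot 4 + 2\right) = -5 + \left(12 + 2\right) = -5 + 14 = 9$)
$E^{2}{\left(-39,-53 \right)} = 9^{2} = 81$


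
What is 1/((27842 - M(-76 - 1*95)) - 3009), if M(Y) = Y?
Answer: 1/25004 ≈ 3.9994e-5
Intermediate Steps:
1/((27842 - M(-76 - 1*95)) - 3009) = 1/((27842 - (-76 - 1*95)) - 3009) = 1/((27842 - (-76 - 95)) - 3009) = 1/((27842 - 1*(-171)) - 3009) = 1/((27842 + 171) - 3009) = 1/(28013 - 3009) = 1/25004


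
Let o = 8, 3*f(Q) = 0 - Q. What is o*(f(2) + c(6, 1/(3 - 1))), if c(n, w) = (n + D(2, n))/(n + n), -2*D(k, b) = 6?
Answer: -10/3 ≈ -3.3333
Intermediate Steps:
D(k, b) = -3 (D(k, b) = -½*6 = -3)
f(Q) = -Q/3 (f(Q) = (0 - Q)/3 = (-Q)/3 = -Q/3)
c(n, w) = (-3 + n)/(2*n) (c(n, w) = (n - 3)/(n + n) = (-3 + n)/((2*n)) = (-3 + n)*(1/(2*n)) = (-3 + n)/(2*n))
o*(f(2) + c(6, 1/(3 - 1))) = 8*(-⅓*2 + (½)*(-3 + 6)/6) = 8*(-⅔ + (½)*(⅙)*3) = 8*(-⅔ + ¼) = 8*(-5/12) = -10/3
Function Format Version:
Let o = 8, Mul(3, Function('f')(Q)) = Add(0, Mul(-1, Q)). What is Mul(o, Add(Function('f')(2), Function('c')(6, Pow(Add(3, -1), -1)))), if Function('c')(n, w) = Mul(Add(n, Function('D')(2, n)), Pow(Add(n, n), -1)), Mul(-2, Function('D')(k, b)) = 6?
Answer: Rational(-10, 3) ≈ -3.3333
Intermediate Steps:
Function('D')(k, b) = -3 (Function('D')(k, b) = Mul(Rational(-1, 2), 6) = -3)
Function('f')(Q) = Mul(Rational(-1, 3), Q) (Function('f')(Q) = Mul(Rational(1, 3), Add(0, Mul(-1, Q))) = Mul(Rational(1, 3), Mul(-1, Q)) = Mul(Rational(-1, 3), Q))
Function('c')(n, w) = Mul(Rational(1, 2), Pow(n, -1), Add(-3, n)) (Function('c')(n, w) = Mul(Add(n, -3), Pow(Add(n, n), -1)) = Mul(Add(-3, n), Pow(Mul(2, n), -1)) = Mul(Add(-3, n), Mul(Rational(1, 2), Pow(n, -1))) = Mul(Rational(1, 2), Pow(n, -1), Add(-3, n)))
Mul(o, Add(Function('f')(2), Function('c')(6, Pow(Add(3, -1), -1)))) = Mul(8, Add(Mul(Rational(-1, 3), 2), Mul(Rational(1, 2), Pow(6, -1), Add(-3, 6)))) = Mul(8, Add(Rational(-2, 3), Mul(Rational(1, 2), Rational(1, 6), 3))) = Mul(8, Add(Rational(-2, 3), Rational(1, 4))) = Mul(8, Rational(-5, 12)) = Rational(-10, 3)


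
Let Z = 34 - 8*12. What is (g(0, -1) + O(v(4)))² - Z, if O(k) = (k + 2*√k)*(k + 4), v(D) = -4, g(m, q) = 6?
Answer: 98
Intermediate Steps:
Z = -62 (Z = 34 - 96 = -62)
O(k) = (4 + k)*(k + 2*√k) (O(k) = (k + 2*√k)*(4 + k) = (4 + k)*(k + 2*√k))
(g(0, -1) + O(v(4)))² - Z = (6 + ((-4)² + 2*(-4)^(3/2) + 4*(-4) + 8*√(-4)))² - 1*(-62) = (6 + (16 + 2*(-8*I) - 16 + 8*(2*I)))² + 62 = (6 + (16 - 16*I - 16 + 16*I))² + 62 = (6 + 0)² + 62 = 6² + 62 = 36 + 62 = 98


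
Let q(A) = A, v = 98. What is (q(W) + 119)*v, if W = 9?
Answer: 12544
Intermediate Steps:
(q(W) + 119)*v = (9 + 119)*98 = 128*98 = 12544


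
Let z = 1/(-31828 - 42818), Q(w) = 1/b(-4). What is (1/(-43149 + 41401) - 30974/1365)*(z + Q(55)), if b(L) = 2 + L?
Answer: 72173841361/6360958890 ≈ 11.346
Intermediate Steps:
Q(w) = -½ (Q(w) = 1/(2 - 4) = 1/(-2) = -½)
z = -1/74646 (z = 1/(-74646) = -1/74646 ≈ -1.3397e-5)
(1/(-43149 + 41401) - 30974/1365)*(z + Q(55)) = (1/(-43149 + 41401) - 30974/1365)*(-1/74646 - ½) = (1/(-1748) - 30974*1/1365)*(-18662/37323) = (-1/1748 - 30974/1365)*(-18662/37323) = -54143917/2386020*(-18662/37323) = 72173841361/6360958890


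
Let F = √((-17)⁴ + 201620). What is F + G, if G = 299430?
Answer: 299430 + √285141 ≈ 2.9996e+5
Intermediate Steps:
F = √285141 (F = √(83521 + 201620) = √285141 ≈ 533.99)
F + G = √285141 + 299430 = 299430 + √285141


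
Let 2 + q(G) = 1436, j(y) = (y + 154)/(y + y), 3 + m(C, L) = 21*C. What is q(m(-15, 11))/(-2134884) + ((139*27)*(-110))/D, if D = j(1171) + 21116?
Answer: -114676608067441/5865593434186 ≈ -19.551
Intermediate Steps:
m(C, L) = -3 + 21*C
j(y) = (154 + y)/(2*y) (j(y) = (154 + y)/((2*y)) = (154 + y)*(1/(2*y)) = (154 + y)/(2*y))
q(G) = 1434 (q(G) = -2 + 1436 = 1434)
D = 49454997/2342 (D = (½)*(154 + 1171)/1171 + 21116 = (½)*(1/1171)*1325 + 21116 = 1325/2342 + 21116 = 49454997/2342 ≈ 21117.)
q(m(-15, 11))/(-2134884) + ((139*27)*(-110))/D = 1434/(-2134884) + ((139*27)*(-110))/(49454997/2342) = 1434*(-1/2134884) + (3753*(-110))*(2342/49454997) = -239/355814 - 412830*2342/49454997 = -239/355814 - 322282620/16484999 = -114676608067441/5865593434186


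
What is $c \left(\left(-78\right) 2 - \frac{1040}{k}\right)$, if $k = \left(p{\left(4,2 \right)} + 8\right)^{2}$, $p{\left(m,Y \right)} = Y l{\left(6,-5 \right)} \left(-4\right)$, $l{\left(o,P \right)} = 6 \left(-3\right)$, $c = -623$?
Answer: $\frac{140379967}{1444} \approx 97216.0$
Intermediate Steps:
$l{\left(o,P \right)} = -18$
$p{\left(m,Y \right)} = 72 Y$ ($p{\left(m,Y \right)} = Y \left(-18\right) \left(-4\right) = - 18 Y \left(-4\right) = 72 Y$)
$k = 23104$ ($k = \left(72 \cdot 2 + 8\right)^{2} = \left(144 + 8\right)^{2} = 152^{2} = 23104$)
$c \left(\left(-78\right) 2 - \frac{1040}{k}\right) = - 623 \left(\left(-78\right) 2 - \frac{1040}{23104}\right) = - 623 \left(-156 - \frac{65}{1444}\right) = \left(-623\right) \left(- \frac{225329}{1444}\right) = \frac{140379967}{1444}$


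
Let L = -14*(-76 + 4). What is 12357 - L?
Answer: 11349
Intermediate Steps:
L = 1008 (L = -14*(-72) = 1008)
12357 - L = 12357 - 1*1008 = 12357 - 1008 = 11349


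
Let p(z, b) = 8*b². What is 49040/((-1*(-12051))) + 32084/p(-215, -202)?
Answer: 4098717391/983458008 ≈ 4.1677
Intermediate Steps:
49040/((-1*(-12051))) + 32084/p(-215, -202) = 49040/((-1*(-12051))) + 32084/((8*(-202)²)) = 49040/12051 + 32084/((8*40804)) = 49040*(1/12051) + 32084/326432 = 49040/12051 + 32084*(1/326432) = 49040/12051 + 8021/81608 = 4098717391/983458008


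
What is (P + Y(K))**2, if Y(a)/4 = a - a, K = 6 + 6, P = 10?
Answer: 100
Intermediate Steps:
K = 12
Y(a) = 0 (Y(a) = 4*(a - a) = 4*0 = 0)
(P + Y(K))**2 = (10 + 0)**2 = 10**2 = 100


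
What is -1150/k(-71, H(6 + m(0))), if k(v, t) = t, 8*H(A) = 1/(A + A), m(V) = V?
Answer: -110400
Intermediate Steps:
H(A) = 1/(16*A) (H(A) = 1/(8*(A + A)) = 1/(8*((2*A))) = (1/(2*A))/8 = 1/(16*A))
-1150/k(-71, H(6 + m(0))) = -1150/(1/(16*(6 + 0))) = -1150/((1/16)/6) = -1150/((1/16)*(⅙)) = -1150/1/96 = -1150*96 = -110400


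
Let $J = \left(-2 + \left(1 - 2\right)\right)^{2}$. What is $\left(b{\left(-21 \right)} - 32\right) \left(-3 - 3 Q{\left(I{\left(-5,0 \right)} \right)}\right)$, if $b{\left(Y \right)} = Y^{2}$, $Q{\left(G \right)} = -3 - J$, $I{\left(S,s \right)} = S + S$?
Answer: $13497$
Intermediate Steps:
$I{\left(S,s \right)} = 2 S$
$J = 9$ ($J = \left(-2 + \left(1 - 2\right)\right)^{2} = \left(-2 - 1\right)^{2} = \left(-3\right)^{2} = 9$)
$Q{\left(G \right)} = -12$ ($Q{\left(G \right)} = -3 - 9 = -12$)
$\left(b{\left(-21 \right)} - 32\right) \left(-3 - 3 Q{\left(I{\left(-5,0 \right)} \right)}\right) = \left(\left(-21\right)^{2} - 32\right) \left(-3 - -36\right) = \left(441 - 32\right) \left(-3 + 36\right) = 409 \cdot 33 = 13497$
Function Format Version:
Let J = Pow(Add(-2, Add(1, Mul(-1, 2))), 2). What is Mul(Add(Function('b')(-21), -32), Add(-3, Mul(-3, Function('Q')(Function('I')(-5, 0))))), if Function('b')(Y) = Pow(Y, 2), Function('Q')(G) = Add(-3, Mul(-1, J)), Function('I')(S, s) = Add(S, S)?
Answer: 13497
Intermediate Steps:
Function('I')(S, s) = Mul(2, S)
J = 9 (J = Pow(Add(-2, Add(1, -2)), 2) = Pow(Add(-2, -1), 2) = Pow(-3, 2) = 9)
Function('Q')(G) = -12 (Function('Q')(G) = Add(-3, Mul(-1, 9)) = Add(-3, -9) = -12)
Mul(Add(Function('b')(-21), -32), Add(-3, Mul(-3, Function('Q')(Function('I')(-5, 0))))) = Mul(Add(Pow(-21, 2), -32), Add(-3, Mul(-3, -12))) = Mul(Add(441, -32), Add(-3, 36)) = Mul(409, 33) = 13497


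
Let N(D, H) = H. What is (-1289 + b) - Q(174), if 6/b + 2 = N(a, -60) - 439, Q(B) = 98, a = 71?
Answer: -231631/167 ≈ -1387.0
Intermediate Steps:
b = -2/167 (b = 6/(-2 + (-60 - 439)) = 6/(-2 - 499) = 6/(-501) = 6*(-1/501) = -2/167 ≈ -0.011976)
(-1289 + b) - Q(174) = (-1289 - 2/167) - 1*98 = -215265/167 - 98 = -231631/167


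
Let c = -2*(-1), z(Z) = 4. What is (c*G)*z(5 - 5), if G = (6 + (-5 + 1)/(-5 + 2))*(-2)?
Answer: -352/3 ≈ -117.33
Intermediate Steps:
G = -44/3 (G = (6 - 4/(-3))*(-2) = (6 - 4*(-⅓))*(-2) = (6 + 4/3)*(-2) = (22/3)*(-2) = -44/3 ≈ -14.667)
c = 2
(c*G)*z(5 - 5) = (2*(-44/3))*4 = -88/3*4 = -352/3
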